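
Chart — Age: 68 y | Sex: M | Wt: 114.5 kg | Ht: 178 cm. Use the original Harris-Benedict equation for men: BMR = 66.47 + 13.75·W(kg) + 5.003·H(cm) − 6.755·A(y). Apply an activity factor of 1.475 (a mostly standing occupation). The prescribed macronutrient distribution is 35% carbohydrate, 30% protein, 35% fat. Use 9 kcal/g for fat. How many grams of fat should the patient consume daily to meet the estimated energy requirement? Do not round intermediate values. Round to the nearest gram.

Harris-Benedict: BMR = 66.47 + 13.75(114.5) + 5.003(178) − 6.755(68) = 2072.039 kcal/day.
TEE = 2072.039 × 1.475 = 3056.2575 kcal/day.
Fat energy = 35% × 3056.2575 = 1069.6901 kcal.
Fat = 1069.6901 ÷ 9 kcal/g = 118.8545 g.

119 g/day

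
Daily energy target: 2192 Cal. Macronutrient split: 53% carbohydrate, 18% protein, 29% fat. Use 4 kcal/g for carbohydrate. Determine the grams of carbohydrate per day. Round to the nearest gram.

290 g/day

Carbohydrate energy = 53% × 2192 = 1161.76 kcal.
At 4 kcal/g: 1161.76 ÷ 4 = 290.44 g.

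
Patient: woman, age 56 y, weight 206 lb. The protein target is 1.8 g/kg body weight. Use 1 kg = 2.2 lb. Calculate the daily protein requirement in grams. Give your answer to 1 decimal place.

Weight in kg = 206 ÷ 2.2 = 93.6364 kg.
Protein = 1.8 g/kg × 93.6364 kg = 168.5455 g/day.

168.5 g/day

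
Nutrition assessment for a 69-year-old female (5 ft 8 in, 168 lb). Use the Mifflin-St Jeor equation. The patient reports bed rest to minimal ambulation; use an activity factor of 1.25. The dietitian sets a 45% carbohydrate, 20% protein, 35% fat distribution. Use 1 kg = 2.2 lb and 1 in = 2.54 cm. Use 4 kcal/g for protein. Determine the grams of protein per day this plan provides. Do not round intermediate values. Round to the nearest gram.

84 g/day

Convert to metric: weight = 168 ÷ 2.2 = 76.3636 kg; height = (5×12 + 8) × 2.54 = 68 × 2.54 = 172.72 cm.
Mifflin-St Jeor (female): BMR = 10(76.3636) + 6.25(172.72) − 5(69) − 161 = 763.6364 + 1079.5 − 345 − 161 = 1337.1364 kcal/day.
TEE = 1337.1364 × 1.25 = 1671.4205 kcal/day.
Protein energy = 20% × 1671.4205 = 334.2841 kcal.
Protein = 334.2841 ÷ 4 kcal/g = 83.571 g.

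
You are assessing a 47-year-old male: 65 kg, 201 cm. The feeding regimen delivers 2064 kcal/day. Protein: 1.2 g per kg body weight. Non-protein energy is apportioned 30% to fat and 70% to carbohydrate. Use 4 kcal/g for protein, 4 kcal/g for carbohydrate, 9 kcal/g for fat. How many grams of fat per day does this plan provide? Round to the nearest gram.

Protein = 1.2 × 65 = 78 g → 78 × 4 = 312 kcal.
Non-protein calories = 2064 − 312 = 1752 kcal.
Fat: 30% × 1752 = 525.6 kcal; carbohydrate: 1226.4 kcal.
Fat: 525.6 kcal ÷ 9 kcal/g = 58.4 g.

58 g/day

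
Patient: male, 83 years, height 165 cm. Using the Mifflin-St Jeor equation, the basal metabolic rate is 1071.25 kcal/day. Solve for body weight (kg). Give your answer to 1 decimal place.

45.0 kg

1071.25 = 10·W + 6.25(165) − 5(83) + 5
10·W = 1071.25 − 621.25 = 450, so W = 45 kg.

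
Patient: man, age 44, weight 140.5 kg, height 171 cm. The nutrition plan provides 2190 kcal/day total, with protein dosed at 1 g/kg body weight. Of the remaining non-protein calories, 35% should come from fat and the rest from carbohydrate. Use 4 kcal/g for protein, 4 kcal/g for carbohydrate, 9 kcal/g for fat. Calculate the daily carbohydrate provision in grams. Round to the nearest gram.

265 g/day

Protein = 1 × 140.5 = 140.5 g → 140.5 × 4 = 562 kcal.
Non-protein calories = 2190 − 562 = 1628 kcal.
Fat: 35% × 1628 = 569.8 kcal; carbohydrate: 1058.2 kcal.
Carbohydrate: 1058.2 kcal ÷ 4 kcal/g = 264.55 g.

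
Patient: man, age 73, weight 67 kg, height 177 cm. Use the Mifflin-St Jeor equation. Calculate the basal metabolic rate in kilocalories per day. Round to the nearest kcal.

Mifflin-St Jeor (male): BMR = 10(67) + 6.25(177) − 5(73) + 5 = 670 + 1106.25 − 365 + 5 = 1416.25 kcal/day.

1416 kilocalories per day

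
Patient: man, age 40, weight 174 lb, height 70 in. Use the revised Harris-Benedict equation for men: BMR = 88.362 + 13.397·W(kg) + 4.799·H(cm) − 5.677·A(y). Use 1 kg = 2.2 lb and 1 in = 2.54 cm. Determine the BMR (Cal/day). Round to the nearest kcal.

1774 Cal/day

Convert to metric: weight = 174 ÷ 2.2 = 79.0909 kg; height = 70 × 2.54 = 177.8 cm.
Harris-Benedict: BMR = 88.362 + 13.397(79.0909) + 4.799(177.8) − 5.677(40) = 1774.1251 kcal/day.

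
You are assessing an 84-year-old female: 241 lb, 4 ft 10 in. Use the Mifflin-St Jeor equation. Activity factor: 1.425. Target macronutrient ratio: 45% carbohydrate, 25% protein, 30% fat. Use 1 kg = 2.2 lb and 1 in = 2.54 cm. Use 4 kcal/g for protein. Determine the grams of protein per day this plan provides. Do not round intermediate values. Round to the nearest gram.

128 g/day

Convert to metric: weight = 241 ÷ 2.2 = 109.5455 kg; height = (4×12 + 10) × 2.54 = 58 × 2.54 = 147.32 cm.
Mifflin-St Jeor (female): BMR = 10(109.5455) + 6.25(147.32) − 5(84) − 161 = 1095.4545 + 920.75 − 420 − 161 = 1435.2045 kcal/day.
TEE = 1435.2045 × 1.425 = 2045.1665 kcal/day.
Protein energy = 25% × 2045.1665 = 511.2916 kcal.
Protein = 511.2916 ÷ 4 kcal/g = 127.8229 g.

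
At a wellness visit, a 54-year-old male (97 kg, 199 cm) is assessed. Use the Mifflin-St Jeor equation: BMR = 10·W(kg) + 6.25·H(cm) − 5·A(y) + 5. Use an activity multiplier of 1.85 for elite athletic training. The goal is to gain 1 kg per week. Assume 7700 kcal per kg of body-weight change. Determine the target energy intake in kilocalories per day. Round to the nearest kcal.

Mifflin-St Jeor (male): BMR = 10(97) + 6.25(199) − 5(54) + 5 = 970 + 1243.75 − 270 + 5 = 1948.75 kcal/day.
TEE = 1948.75 × 1.85 = 3605.1875 kcal/day.
Required daily surplus = 1 × 7700 ÷ 7 = 1100 kcal/day.
Target intake = 3605.1875 + 1100 = 4705.1875 kcal/day.

4705 kilocalories per day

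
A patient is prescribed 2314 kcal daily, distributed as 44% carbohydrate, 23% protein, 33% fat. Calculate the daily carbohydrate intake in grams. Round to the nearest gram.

Carbohydrate energy = 44% × 2314 = 1018.16 kcal.
At 4 kcal/g: 1018.16 ÷ 4 = 254.54 g.

255 g/day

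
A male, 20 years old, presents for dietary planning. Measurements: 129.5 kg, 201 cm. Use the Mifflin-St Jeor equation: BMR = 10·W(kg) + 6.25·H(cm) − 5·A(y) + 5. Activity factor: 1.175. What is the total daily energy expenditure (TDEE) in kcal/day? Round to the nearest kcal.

2886 kcal/day

Mifflin-St Jeor (male): BMR = 10(129.5) + 6.25(201) − 5(20) + 5 = 1295 + 1256.25 − 100 + 5 = 2456.25 kcal/day.
TEE = BMR × activity factor = 2456.25 × 1.175 = 2886.0938 kcal/day.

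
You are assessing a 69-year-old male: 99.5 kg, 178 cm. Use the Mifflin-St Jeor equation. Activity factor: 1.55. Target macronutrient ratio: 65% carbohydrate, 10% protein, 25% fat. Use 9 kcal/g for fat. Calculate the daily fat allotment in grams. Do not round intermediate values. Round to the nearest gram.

Mifflin-St Jeor (male): BMR = 10(99.5) + 6.25(178) − 5(69) + 5 = 995 + 1112.5 − 345 + 5 = 1767.5 kcal/day.
TEE = 1767.5 × 1.55 = 2739.625 kcal/day.
Fat energy = 25% × 2739.625 = 684.9063 kcal.
Fat = 684.9063 ÷ 9 kcal/g = 76.1007 g.

76 g/day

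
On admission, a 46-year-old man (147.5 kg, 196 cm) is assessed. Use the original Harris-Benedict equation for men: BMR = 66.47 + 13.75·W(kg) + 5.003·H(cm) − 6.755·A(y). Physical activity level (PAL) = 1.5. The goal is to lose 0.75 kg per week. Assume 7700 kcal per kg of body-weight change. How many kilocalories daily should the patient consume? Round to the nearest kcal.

Harris-Benedict: BMR = 66.47 + 13.75(147.5) + 5.003(196) − 6.755(46) = 2764.453 kcal/day.
TEE = 2764.453 × 1.5 = 4146.6795 kcal/day.
Required daily deficit = 0.75 × 7700 ÷ 7 = 825 kcal/day.
Target intake = 4146.6795 − 825 = 3321.6795 kcal/day.

3322 kilocalories daily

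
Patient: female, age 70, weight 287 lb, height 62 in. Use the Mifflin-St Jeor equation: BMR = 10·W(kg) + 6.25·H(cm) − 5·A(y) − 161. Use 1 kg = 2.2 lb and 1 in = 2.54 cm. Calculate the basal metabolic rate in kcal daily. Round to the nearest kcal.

Convert to metric: weight = 287 ÷ 2.2 = 130.4545 kg; height = 62 × 2.54 = 157.48 cm.
Mifflin-St Jeor (female): BMR = 10(130.4545) + 6.25(157.48) − 5(70) − 161 = 1304.5455 + 984.25 − 350 − 161 = 1777.7955 kcal/day.

1778 kcal daily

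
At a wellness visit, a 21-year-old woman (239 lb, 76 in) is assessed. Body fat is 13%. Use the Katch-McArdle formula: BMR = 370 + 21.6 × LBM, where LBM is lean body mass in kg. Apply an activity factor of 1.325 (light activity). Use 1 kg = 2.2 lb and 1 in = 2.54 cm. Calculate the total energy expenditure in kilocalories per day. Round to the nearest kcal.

Convert to metric: weight = 239 ÷ 2.2 = 108.6364 kg; height = 76 × 2.54 = 193.04 cm.
LBM = 108.6364 × (1 − 0.13) = 94.5136 kg. Katch-McArdle: BMR = 370 + 21.6 × 94.5136 = 2411.4945 kcal/day.
TEE = BMR × activity factor = 2411.4945 × 1.325 = 3195.2303 kcal/day.

3195 kilocalories per day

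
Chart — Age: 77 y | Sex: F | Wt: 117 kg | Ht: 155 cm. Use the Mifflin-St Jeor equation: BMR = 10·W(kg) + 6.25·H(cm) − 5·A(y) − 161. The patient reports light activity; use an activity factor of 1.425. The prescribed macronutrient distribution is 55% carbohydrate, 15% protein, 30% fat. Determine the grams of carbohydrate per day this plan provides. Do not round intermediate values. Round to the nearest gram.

312 g/day

Mifflin-St Jeor (female): BMR = 10(117) + 6.25(155) − 5(77) − 161 = 1170 + 968.75 − 385 − 161 = 1592.75 kcal/day.
TEE = 1592.75 × 1.425 = 2269.6688 kcal/day.
Carbohydrate energy = 55% × 2269.6688 = 1248.3178 kcal.
Carbohydrate = 1248.3178 ÷ 4 kcal/g = 312.0795 g.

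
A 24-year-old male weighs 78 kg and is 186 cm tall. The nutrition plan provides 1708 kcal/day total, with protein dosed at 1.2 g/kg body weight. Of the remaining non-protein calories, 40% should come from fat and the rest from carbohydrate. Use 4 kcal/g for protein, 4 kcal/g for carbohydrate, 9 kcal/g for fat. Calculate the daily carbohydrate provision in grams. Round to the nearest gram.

Protein = 1.2 × 78 = 93.6 g → 93.6 × 4 = 374.4 kcal.
Non-protein calories = 1708 − 374.4 = 1333.6 kcal.
Fat: 40% × 1333.6 = 533.44 kcal; carbohydrate: 800.16 kcal.
Carbohydrate: 800.16 kcal ÷ 4 kcal/g = 200.04 g.

200 g/day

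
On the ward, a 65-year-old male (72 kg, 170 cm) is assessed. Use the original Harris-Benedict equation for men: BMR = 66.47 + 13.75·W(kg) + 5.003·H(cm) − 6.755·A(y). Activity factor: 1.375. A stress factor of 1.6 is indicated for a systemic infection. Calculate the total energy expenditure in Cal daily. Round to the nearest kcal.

3229 Cal daily

Harris-Benedict: BMR = 66.47 + 13.75(72) + 5.003(170) − 6.755(65) = 1467.905 kcal/day.
TEE = BMR × activity factor = 1467.905 × 1.375 = 2018.3694 kcal/day.
Apply stress factor: 2018.3694 × 1.6 = 3229.391 kcal/day.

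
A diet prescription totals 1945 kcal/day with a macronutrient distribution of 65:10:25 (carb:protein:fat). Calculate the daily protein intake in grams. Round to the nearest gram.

49 g/day

Protein energy = 10% × 1945 = 194.5 kcal.
At 4 kcal/g: 194.5 ÷ 4 = 48.625 g.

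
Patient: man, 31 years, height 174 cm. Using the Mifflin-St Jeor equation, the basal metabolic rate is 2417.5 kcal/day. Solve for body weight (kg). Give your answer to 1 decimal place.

148.0 kg

2417.5 = 10·W + 6.25(174) − 5(31) + 5
10·W = 2417.5 − 937.5 = 1480, so W = 148 kg.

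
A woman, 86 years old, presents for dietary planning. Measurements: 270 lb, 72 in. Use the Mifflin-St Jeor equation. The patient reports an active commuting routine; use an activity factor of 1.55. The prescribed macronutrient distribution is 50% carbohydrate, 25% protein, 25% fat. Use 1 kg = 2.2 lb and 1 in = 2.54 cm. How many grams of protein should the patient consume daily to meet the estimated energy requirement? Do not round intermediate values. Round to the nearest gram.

172 g/day

Convert to metric: weight = 270 ÷ 2.2 = 122.7273 kg; height = 72 × 2.54 = 182.88 cm.
Mifflin-St Jeor (female): BMR = 10(122.7273) + 6.25(182.88) − 5(86) − 161 = 1227.2727 + 1143 − 430 − 161 = 1779.2727 kcal/day.
TEE = 1779.2727 × 1.55 = 2757.8727 kcal/day.
Protein energy = 25% × 2757.8727 = 689.4682 kcal.
Protein = 689.4682 ÷ 4 kcal/g = 172.367 g.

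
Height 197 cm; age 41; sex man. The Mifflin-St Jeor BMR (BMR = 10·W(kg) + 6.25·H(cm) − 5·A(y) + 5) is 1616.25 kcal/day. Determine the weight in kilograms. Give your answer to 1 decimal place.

1616.25 = 10·W + 6.25(197) − 5(41) + 5
10·W = 1616.25 − 1031.25 = 585, so W = 58.5 kg.

58.5 kg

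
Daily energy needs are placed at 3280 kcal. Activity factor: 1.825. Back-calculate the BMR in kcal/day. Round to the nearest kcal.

BMR = TEE ÷ activity factor = 3280 ÷ 1.825 = 1797.2603 kcal/day.

1797 kcal/day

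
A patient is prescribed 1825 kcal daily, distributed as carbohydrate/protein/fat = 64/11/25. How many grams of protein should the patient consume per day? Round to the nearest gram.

50 g/day

Protein energy = 11% × 1825 = 200.75 kcal.
At 4 kcal/g: 200.75 ÷ 4 = 50.1875 g.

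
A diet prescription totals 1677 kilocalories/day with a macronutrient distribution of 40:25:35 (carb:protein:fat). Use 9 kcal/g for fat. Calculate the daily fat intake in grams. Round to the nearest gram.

65 g/day

Fat energy = 35% × 1677 = 586.95 kcal.
At 9 kcal/g: 586.95 ÷ 9 = 65.2167 g.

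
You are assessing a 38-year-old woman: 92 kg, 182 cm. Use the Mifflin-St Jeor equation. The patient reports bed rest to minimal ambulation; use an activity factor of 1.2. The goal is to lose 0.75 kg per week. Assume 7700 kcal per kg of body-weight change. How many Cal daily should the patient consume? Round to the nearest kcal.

1223 Cal daily

Mifflin-St Jeor (female): BMR = 10(92) + 6.25(182) − 5(38) − 161 = 920 + 1137.5 − 190 − 161 = 1706.5 kcal/day.
TEE = 1706.5 × 1.2 = 2047.8 kcal/day.
Required daily deficit = 0.75 × 7700 ÷ 7 = 825 kcal/day.
Target intake = 2047.8 − 825 = 1222.8 kcal/day.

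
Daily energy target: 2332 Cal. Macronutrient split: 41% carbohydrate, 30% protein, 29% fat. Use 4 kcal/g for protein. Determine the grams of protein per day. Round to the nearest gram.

Protein energy = 30% × 2332 = 699.6 kcal.
At 4 kcal/g: 699.6 ÷ 4 = 174.9 g.

175 g/day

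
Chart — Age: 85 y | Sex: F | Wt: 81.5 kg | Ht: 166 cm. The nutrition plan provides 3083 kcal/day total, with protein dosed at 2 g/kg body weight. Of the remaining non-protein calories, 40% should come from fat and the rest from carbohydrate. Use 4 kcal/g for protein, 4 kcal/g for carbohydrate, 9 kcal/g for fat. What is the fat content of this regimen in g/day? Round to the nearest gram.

108 g/day

Protein = 2 × 81.5 = 163 g → 163 × 4 = 652 kcal.
Non-protein calories = 3083 − 652 = 2431 kcal.
Fat: 40% × 2431 = 972.4 kcal; carbohydrate: 1458.6 kcal.
Fat: 972.4 kcal ÷ 9 kcal/g = 108.0444 g.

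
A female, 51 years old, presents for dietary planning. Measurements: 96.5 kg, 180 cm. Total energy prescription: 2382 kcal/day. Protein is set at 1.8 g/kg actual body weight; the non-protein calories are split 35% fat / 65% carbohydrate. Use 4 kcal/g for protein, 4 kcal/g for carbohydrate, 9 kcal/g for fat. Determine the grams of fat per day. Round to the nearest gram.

Protein = 1.8 × 96.5 = 173.7 g → 173.7 × 4 = 694.8 kcal.
Non-protein calories = 2382 − 694.8 = 1687.2 kcal.
Fat: 35% × 1687.2 = 590.52 kcal; carbohydrate: 1096.68 kcal.
Fat: 590.52 kcal ÷ 9 kcal/g = 65.6133 g.

66 g/day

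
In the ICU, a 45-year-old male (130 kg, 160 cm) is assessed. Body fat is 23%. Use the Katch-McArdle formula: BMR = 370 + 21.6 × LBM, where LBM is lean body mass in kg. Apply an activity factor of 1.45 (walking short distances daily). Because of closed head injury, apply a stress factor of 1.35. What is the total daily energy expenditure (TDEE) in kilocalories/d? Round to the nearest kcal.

LBM = 130 × (1 − 0.23) = 100.1 kg. Katch-McArdle: BMR = 370 + 21.6 × 100.1 = 2532.16 kcal/day.
TEE = BMR × activity factor = 2532.16 × 1.45 = 3671.632 kcal/day.
Apply stress factor: 3671.632 × 1.35 = 4956.7032 kcal/day.

4957 kilocalories/d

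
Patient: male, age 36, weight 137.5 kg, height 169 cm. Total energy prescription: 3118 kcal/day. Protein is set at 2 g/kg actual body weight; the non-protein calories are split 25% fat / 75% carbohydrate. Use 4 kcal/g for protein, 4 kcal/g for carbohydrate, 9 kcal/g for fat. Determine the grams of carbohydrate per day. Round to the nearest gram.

378 g/day

Protein = 2 × 137.5 = 275 g → 275 × 4 = 1100 kcal.
Non-protein calories = 3118 − 1100 = 2018 kcal.
Fat: 25% × 2018 = 504.5 kcal; carbohydrate: 1513.5 kcal.
Carbohydrate: 1513.5 kcal ÷ 4 kcal/g = 378.375 g.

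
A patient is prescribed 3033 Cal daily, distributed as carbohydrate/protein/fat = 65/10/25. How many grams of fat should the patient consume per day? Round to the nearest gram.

Fat energy = 25% × 3033 = 758.25 kcal.
At 9 kcal/g: 758.25 ÷ 9 = 84.25 g.

84 g/day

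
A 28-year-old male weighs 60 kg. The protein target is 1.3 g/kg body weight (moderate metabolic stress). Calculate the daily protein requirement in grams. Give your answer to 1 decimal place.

78.0 g/day

Protein = 1.3 g/kg × 60 kg = 78 g/day.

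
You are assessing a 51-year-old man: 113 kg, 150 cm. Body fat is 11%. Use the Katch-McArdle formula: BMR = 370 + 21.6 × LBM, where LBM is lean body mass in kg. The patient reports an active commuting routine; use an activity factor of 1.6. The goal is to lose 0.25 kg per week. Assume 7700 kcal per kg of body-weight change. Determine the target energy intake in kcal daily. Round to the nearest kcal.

3793 kcal daily

LBM = 113 × (1 − 0.11) = 100.57 kg. Katch-McArdle: BMR = 370 + 21.6 × 100.57 = 2542.312 kcal/day.
TEE = 2542.312 × 1.6 = 4067.6992 kcal/day.
Required daily deficit = 0.25 × 7700 ÷ 7 = 275 kcal/day.
Target intake = 4067.6992 − 275 = 3792.6992 kcal/day.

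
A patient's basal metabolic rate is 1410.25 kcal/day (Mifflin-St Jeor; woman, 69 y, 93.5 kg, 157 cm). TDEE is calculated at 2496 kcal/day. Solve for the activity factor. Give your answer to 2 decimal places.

Activity factor = TEE ÷ BMR = 2496 ÷ 1410.25 = 1.77.

1.77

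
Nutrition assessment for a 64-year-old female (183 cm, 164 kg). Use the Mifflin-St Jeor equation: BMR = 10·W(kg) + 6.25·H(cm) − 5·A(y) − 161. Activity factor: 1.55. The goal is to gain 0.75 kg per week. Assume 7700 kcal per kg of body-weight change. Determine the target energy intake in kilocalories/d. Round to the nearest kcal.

4394 kilocalories/d

Mifflin-St Jeor (female): BMR = 10(164) + 6.25(183) − 5(64) − 161 = 1640 + 1143.75 − 320 − 161 = 2302.75 kcal/day.
TEE = 2302.75 × 1.55 = 3569.2625 kcal/day.
Required daily surplus = 0.75 × 7700 ÷ 7 = 825 kcal/day.
Target intake = 3569.2625 + 825 = 4394.2625 kcal/day.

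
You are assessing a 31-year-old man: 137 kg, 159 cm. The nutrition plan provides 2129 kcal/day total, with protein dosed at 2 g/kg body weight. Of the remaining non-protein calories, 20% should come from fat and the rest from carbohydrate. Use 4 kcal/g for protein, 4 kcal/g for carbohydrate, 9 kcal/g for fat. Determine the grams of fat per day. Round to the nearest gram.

23 g/day

Protein = 2 × 137 = 274 g → 274 × 4 = 1096 kcal.
Non-protein calories = 2129 − 1096 = 1033 kcal.
Fat: 20% × 1033 = 206.6 kcal; carbohydrate: 826.4 kcal.
Fat: 206.6 kcal ÷ 9 kcal/g = 22.9556 g.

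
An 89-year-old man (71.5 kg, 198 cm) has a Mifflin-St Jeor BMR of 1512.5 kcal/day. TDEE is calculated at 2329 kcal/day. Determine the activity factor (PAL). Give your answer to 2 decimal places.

Activity factor = TEE ÷ BMR = 2329 ÷ 1512.5 = 1.54.

1.54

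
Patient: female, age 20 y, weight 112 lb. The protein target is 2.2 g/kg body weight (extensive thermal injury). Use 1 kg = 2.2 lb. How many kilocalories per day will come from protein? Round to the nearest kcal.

Weight in kg = 112 ÷ 2.2 = 50.9091 kg.
Protein = 2.2 g/kg × 50.9091 kg = 112 g/day.
Protein energy = 112 g × 4 kcal/g = 448 kcal/day.

448 kcal/day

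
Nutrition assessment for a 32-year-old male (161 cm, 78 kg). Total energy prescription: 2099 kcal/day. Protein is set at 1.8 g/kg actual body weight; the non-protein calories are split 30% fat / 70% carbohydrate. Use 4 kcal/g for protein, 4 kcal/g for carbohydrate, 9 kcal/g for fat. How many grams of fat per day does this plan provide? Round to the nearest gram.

Protein = 1.8 × 78 = 140.4 g → 140.4 × 4 = 561.6 kcal.
Non-protein calories = 2099 − 561.6 = 1537.4 kcal.
Fat: 30% × 1537.4 = 461.22 kcal; carbohydrate: 1076.18 kcal.
Fat: 461.22 kcal ÷ 9 kcal/g = 51.2467 g.

51 g/day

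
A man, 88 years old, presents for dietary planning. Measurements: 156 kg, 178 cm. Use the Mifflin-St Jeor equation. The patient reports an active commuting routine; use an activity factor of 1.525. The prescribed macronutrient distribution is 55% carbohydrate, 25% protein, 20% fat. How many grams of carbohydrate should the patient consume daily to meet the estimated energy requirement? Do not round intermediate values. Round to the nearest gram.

Mifflin-St Jeor (male): BMR = 10(156) + 6.25(178) − 5(88) + 5 = 1560 + 1112.5 − 440 + 5 = 2237.5 kcal/day.
TEE = 2237.5 × 1.525 = 3412.1875 kcal/day.
Carbohydrate energy = 55% × 3412.1875 = 1876.7031 kcal.
Carbohydrate = 1876.7031 ÷ 4 kcal/g = 469.1758 g.

469 g/day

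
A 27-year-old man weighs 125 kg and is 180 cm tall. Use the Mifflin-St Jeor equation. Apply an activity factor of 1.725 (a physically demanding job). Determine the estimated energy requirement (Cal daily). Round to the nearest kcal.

3873 Cal daily

Mifflin-St Jeor (male): BMR = 10(125) + 6.25(180) − 5(27) + 5 = 1250 + 1125 − 135 + 5 = 2245 kcal/day.
TEE = BMR × activity factor = 2245 × 1.725 = 3872.625 kcal/day.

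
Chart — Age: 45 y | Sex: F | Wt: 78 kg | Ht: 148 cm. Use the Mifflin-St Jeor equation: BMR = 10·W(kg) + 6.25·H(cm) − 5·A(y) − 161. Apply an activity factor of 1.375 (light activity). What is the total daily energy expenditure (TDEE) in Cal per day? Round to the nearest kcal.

Mifflin-St Jeor (female): BMR = 10(78) + 6.25(148) − 5(45) − 161 = 780 + 925 − 225 − 161 = 1319 kcal/day.
TEE = BMR × activity factor = 1319 × 1.375 = 1813.625 kcal/day.

1814 Cal per day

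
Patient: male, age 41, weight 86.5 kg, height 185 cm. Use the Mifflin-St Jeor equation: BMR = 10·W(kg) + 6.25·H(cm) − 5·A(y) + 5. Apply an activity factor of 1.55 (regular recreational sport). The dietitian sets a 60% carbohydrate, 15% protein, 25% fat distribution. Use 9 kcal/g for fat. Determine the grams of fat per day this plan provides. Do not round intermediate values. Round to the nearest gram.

Mifflin-St Jeor (male): BMR = 10(86.5) + 6.25(185) − 5(41) + 5 = 865 + 1156.25 − 205 + 5 = 1821.25 kcal/day.
TEE = 1821.25 × 1.55 = 2822.9375 kcal/day.
Fat energy = 25% × 2822.9375 = 705.7344 kcal.
Fat = 705.7344 ÷ 9 kcal/g = 78.4149 g.

78 g/day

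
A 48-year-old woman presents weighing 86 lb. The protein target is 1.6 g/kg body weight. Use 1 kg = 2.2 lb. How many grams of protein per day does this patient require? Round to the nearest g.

Weight in kg = 86 ÷ 2.2 = 39.0909 kg.
Protein = 1.6 g/kg × 39.0909 kg = 62.5455 g/day.

63 g/day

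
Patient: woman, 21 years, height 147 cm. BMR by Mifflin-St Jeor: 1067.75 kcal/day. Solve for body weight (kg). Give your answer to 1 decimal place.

1067.75 = 10·W + 6.25(147) − 5(21) − 161
10·W = 1067.75 − 652.75 = 415, so W = 41.5 kg.

41.5 kg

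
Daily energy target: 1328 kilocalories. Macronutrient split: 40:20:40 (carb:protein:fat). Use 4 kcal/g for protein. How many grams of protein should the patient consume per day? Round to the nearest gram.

66 g/day

Protein energy = 20% × 1328 = 265.6 kcal.
At 4 kcal/g: 265.6 ÷ 4 = 66.4 g.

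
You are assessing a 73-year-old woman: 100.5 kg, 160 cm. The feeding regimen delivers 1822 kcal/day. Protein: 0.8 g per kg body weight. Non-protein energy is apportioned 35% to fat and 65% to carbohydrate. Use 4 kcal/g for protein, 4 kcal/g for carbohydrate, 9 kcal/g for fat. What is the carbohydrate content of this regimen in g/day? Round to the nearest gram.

244 g/day

Protein = 0.8 × 100.5 = 80.4 g → 80.4 × 4 = 321.6 kcal.
Non-protein calories = 1822 − 321.6 = 1500.4 kcal.
Fat: 35% × 1500.4 = 525.14 kcal; carbohydrate: 975.26 kcal.
Carbohydrate: 975.26 kcal ÷ 4 kcal/g = 243.815 g.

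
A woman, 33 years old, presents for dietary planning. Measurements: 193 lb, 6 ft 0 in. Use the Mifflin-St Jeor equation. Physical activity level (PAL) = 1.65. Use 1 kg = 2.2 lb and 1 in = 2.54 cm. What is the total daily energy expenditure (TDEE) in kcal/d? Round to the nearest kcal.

2796 kcal/d

Convert to metric: weight = 193 ÷ 2.2 = 87.7273 kg; height = (6×12 + 0) × 2.54 = 72 × 2.54 = 182.88 cm.
Mifflin-St Jeor (female): BMR = 10(87.7273) + 6.25(182.88) − 5(33) − 161 = 877.2727 + 1143 − 165 − 161 = 1694.2727 kcal/day.
TEE = BMR × activity factor = 1694.2727 × 1.65 = 2795.55 kcal/day.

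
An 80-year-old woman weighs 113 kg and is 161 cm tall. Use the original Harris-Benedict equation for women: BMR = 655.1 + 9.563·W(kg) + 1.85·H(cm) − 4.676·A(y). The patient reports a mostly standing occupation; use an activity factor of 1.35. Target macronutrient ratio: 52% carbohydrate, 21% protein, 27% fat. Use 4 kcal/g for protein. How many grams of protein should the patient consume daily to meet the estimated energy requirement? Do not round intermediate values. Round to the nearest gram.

Harris-Benedict: BMR = 655.1 + 9.563(113) + 1.85(161) − 4.676(80) = 1659.489 kcal/day.
TEE = 1659.489 × 1.35 = 2240.3102 kcal/day.
Protein energy = 21% × 2240.3102 = 470.4651 kcal.
Protein = 470.4651 ÷ 4 kcal/g = 117.6163 g.

118 g/day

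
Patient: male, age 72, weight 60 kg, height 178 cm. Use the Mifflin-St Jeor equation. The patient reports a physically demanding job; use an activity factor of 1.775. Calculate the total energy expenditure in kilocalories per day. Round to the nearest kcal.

Mifflin-St Jeor (male): BMR = 10(60) + 6.25(178) − 5(72) + 5 = 600 + 1112.5 − 360 + 5 = 1357.5 kcal/day.
TEE = BMR × activity factor = 1357.5 × 1.775 = 2409.5625 kcal/day.

2410 kilocalories per day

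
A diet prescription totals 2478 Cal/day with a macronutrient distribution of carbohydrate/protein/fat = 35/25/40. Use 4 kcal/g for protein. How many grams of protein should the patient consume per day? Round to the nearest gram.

Protein energy = 25% × 2478 = 619.5 kcal.
At 4 kcal/g: 619.5 ÷ 4 = 154.875 g.

155 g/day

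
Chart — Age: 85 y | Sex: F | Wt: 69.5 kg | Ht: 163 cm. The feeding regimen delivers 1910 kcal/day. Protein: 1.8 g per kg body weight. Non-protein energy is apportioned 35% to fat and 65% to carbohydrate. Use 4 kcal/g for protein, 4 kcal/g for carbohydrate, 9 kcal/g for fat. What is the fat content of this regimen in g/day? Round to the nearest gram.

Protein = 1.8 × 69.5 = 125.1 g → 125.1 × 4 = 500.4 kcal.
Non-protein calories = 1910 − 500.4 = 1409.6 kcal.
Fat: 35% × 1409.6 = 493.36 kcal; carbohydrate: 916.24 kcal.
Fat: 493.36 kcal ÷ 9 kcal/g = 54.8178 g.

55 g/day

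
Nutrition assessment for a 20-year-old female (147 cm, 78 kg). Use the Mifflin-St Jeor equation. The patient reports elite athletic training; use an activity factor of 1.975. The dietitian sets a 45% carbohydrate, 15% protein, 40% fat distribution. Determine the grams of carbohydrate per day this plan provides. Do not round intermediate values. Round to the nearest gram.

319 g/day

Mifflin-St Jeor (female): BMR = 10(78) + 6.25(147) − 5(20) − 161 = 780 + 918.75 − 100 − 161 = 1437.75 kcal/day.
TEE = 1437.75 × 1.975 = 2839.5563 kcal/day.
Carbohydrate energy = 45% × 2839.5563 = 1277.8003 kcal.
Carbohydrate = 1277.8003 ÷ 4 kcal/g = 319.4501 g.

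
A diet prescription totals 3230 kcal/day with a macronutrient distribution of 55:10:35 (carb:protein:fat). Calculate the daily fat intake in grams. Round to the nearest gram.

Fat energy = 35% × 3230 = 1130.5 kcal.
At 9 kcal/g: 1130.5 ÷ 9 = 125.6111 g.

126 g/day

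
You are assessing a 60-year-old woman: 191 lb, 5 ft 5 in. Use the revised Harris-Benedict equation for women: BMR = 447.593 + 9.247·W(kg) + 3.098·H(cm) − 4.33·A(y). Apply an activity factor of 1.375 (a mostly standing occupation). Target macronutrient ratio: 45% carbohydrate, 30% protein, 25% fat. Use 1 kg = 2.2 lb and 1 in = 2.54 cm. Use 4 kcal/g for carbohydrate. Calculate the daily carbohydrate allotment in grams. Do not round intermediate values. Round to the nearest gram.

Convert to metric: weight = 191 ÷ 2.2 = 86.8182 kg; height = (5×12 + 5) × 2.54 = 65 × 2.54 = 165.1 cm.
Harris-Benedict: BMR = 447.593 + 9.247(86.8182) + 3.098(165.1) − 4.33(60) = 1502.0805 kcal/day.
TEE = 1502.0805 × 1.375 = 2065.3607 kcal/day.
Carbohydrate energy = 45% × 2065.3607 = 929.4123 kcal.
Carbohydrate = 929.4123 ÷ 4 kcal/g = 232.3531 g.

232 g/day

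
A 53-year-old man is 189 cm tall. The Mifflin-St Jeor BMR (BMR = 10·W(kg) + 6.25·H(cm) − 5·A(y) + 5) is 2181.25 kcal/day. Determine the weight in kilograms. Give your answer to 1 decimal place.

2181.25 = 10·W + 6.25(189) − 5(53) + 5
10·W = 2181.25 − 921.25 = 1260, so W = 126 kg.

126.0 kg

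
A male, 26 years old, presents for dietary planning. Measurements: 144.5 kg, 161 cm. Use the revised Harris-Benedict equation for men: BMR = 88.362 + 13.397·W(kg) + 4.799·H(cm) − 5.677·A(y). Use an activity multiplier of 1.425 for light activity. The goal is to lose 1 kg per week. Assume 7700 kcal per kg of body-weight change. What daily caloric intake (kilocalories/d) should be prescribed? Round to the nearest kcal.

Harris-Benedict: BMR = 88.362 + 13.397(144.5) + 4.799(161) − 5.677(26) = 2649.2655 kcal/day.
TEE = 2649.2655 × 1.425 = 3775.2033 kcal/day.
Required daily deficit = 1 × 7700 ÷ 7 = 1100 kcal/day.
Target intake = 3775.2033 − 1100 = 2675.2033 kcal/day.

2675 kilocalories/d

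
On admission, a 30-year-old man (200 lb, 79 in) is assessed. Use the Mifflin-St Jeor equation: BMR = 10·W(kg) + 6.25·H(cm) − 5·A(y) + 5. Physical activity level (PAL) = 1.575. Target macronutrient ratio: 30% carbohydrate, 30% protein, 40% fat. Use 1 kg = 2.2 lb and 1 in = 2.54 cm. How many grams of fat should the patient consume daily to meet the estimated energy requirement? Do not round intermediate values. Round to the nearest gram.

141 g/day

Convert to metric: weight = 200 ÷ 2.2 = 90.9091 kg; height = 79 × 2.54 = 200.66 cm.
Mifflin-St Jeor (male): BMR = 10(90.9091) + 6.25(200.66) − 5(30) + 5 = 909.0909 + 1254.125 − 150 + 5 = 2018.2159 kcal/day.
TEE = 2018.2159 × 1.575 = 3178.6901 kcal/day.
Fat energy = 40% × 3178.6901 = 1271.476 kcal.
Fat = 1271.476 ÷ 9 kcal/g = 141.2751 g.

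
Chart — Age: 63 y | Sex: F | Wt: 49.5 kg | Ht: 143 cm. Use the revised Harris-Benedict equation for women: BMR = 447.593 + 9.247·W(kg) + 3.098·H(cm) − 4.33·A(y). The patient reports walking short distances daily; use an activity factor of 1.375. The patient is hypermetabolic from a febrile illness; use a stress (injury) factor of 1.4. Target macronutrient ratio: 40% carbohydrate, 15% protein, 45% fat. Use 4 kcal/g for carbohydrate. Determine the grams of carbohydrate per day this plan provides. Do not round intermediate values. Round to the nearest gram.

207 g/day

Harris-Benedict: BMR = 447.593 + 9.247(49.5) + 3.098(143) − 4.33(63) = 1075.5435 kcal/day.
TEE = 1075.5435 × 1.375 = 1478.8723 kcal/day.
With stress factor 1.4: 1478.8723 × 1.4 = 2070.4212 kcal/day.
Carbohydrate energy = 40% × 2070.4212 = 828.1685 kcal.
Carbohydrate = 828.1685 ÷ 4 kcal/g = 207.0421 g.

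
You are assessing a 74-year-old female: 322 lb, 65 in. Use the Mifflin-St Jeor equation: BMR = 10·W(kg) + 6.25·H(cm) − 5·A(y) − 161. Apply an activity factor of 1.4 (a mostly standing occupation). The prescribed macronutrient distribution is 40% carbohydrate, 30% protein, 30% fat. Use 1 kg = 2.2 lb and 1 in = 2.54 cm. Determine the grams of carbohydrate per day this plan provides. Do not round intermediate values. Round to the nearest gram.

Convert to metric: weight = 322 ÷ 2.2 = 146.3636 kg; height = 65 × 2.54 = 165.1 cm.
Mifflin-St Jeor (female): BMR = 10(146.3636) + 6.25(165.1) − 5(74) − 161 = 1463.6364 + 1031.875 − 370 − 161 = 1964.5114 kcal/day.
TEE = 1964.5114 × 1.4 = 2750.3159 kcal/day.
Carbohydrate energy = 40% × 2750.3159 = 1100.1264 kcal.
Carbohydrate = 1100.1264 ÷ 4 kcal/g = 275.0316 g.

275 g/day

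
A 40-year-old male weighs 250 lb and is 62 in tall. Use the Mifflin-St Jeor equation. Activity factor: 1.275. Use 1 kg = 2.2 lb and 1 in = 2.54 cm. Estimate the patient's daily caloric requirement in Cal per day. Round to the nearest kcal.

2455 Cal per day

Convert to metric: weight = 250 ÷ 2.2 = 113.6364 kg; height = 62 × 2.54 = 157.48 cm.
Mifflin-St Jeor (male): BMR = 10(113.6364) + 6.25(157.48) − 5(40) + 5 = 1136.3636 + 984.25 − 200 + 5 = 1925.6136 kcal/day.
TEE = BMR × activity factor = 1925.6136 × 1.275 = 2455.1574 kcal/day.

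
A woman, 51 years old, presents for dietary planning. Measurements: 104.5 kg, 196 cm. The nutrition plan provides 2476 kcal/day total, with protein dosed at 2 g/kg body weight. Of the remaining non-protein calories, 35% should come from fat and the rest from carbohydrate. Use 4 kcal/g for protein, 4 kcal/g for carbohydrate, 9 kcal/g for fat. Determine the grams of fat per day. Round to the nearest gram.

64 g/day

Protein = 2 × 104.5 = 209 g → 209 × 4 = 836 kcal.
Non-protein calories = 2476 − 836 = 1640 kcal.
Fat: 35% × 1640 = 574 kcal; carbohydrate: 1066 kcal.
Fat: 574 kcal ÷ 9 kcal/g = 63.7778 g.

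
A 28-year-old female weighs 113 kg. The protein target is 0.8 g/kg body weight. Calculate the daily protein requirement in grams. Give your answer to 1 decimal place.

90.4 g/day

Protein = 0.8 g/kg × 113 kg = 90.4 g/day.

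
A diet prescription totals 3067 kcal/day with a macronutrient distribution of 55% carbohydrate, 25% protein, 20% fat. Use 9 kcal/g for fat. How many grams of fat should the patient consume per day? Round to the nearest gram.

Fat energy = 20% × 3067 = 613.4 kcal.
At 9 kcal/g: 613.4 ÷ 9 = 68.1556 g.

68 g/day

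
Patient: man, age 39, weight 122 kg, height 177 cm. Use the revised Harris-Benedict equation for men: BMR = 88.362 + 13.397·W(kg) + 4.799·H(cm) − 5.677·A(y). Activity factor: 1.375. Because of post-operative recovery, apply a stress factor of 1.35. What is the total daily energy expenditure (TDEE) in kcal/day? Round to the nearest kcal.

Harris-Benedict: BMR = 88.362 + 13.397(122) + 4.799(177) − 5.677(39) = 2350.816 kcal/day.
TEE = BMR × activity factor = 2350.816 × 1.375 = 3232.372 kcal/day.
Apply stress factor: 3232.372 × 1.35 = 4363.7022 kcal/day.

4364 kcal/day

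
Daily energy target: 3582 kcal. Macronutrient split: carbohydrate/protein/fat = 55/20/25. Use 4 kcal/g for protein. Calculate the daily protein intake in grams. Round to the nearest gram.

179 g/day

Protein energy = 20% × 3582 = 716.4 kcal.
At 4 kcal/g: 716.4 ÷ 4 = 179.1 g.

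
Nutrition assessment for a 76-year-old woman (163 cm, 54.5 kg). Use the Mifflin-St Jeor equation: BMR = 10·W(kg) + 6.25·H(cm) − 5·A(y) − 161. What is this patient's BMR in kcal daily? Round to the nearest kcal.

Mifflin-St Jeor (female): BMR = 10(54.5) + 6.25(163) − 5(76) − 161 = 545 + 1018.75 − 380 − 161 = 1022.75 kcal/day.

1023 kcal daily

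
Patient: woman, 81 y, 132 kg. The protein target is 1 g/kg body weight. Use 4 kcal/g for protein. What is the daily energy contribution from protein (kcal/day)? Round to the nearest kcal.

528 kcal/day

Protein = 1 g/kg × 132 kg = 132 g/day.
Protein energy = 132 g × 4 kcal/g = 528 kcal/day.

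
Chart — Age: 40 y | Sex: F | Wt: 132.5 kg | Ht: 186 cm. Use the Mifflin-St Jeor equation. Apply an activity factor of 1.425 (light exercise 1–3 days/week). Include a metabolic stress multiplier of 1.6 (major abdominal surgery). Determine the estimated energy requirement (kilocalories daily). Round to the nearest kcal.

Mifflin-St Jeor (female): BMR = 10(132.5) + 6.25(186) − 5(40) − 161 = 1325 + 1162.5 − 200 − 161 = 2126.5 kcal/day.
TEE = BMR × activity factor = 2126.5 × 1.425 = 3030.2625 kcal/day.
Apply stress factor: 3030.2625 × 1.6 = 4848.42 kcal/day.

4848 kilocalories daily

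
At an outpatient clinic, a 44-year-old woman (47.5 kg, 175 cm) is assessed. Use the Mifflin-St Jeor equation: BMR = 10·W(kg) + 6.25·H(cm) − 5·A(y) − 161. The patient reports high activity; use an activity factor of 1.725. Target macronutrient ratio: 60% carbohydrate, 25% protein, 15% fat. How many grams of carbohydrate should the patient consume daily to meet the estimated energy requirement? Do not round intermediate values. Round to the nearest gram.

307 g/day

Mifflin-St Jeor (female): BMR = 10(47.5) + 6.25(175) − 5(44) − 161 = 475 + 1093.75 − 220 − 161 = 1187.75 kcal/day.
TEE = 1187.75 × 1.725 = 2048.8688 kcal/day.
Carbohydrate energy = 60% × 2048.8688 = 1229.3213 kcal.
Carbohydrate = 1229.3213 ÷ 4 kcal/g = 307.3303 g.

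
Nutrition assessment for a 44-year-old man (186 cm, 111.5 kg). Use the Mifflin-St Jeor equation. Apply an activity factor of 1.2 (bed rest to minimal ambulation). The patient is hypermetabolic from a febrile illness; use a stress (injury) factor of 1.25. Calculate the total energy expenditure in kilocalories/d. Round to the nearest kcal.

3094 kilocalories/d

Mifflin-St Jeor (male): BMR = 10(111.5) + 6.25(186) − 5(44) + 5 = 1115 + 1162.5 − 220 + 5 = 2062.5 kcal/day.
TEE = BMR × activity factor = 2062.5 × 1.2 = 2475 kcal/day.
Apply stress factor: 2475 × 1.25 = 3093.75 kcal/day.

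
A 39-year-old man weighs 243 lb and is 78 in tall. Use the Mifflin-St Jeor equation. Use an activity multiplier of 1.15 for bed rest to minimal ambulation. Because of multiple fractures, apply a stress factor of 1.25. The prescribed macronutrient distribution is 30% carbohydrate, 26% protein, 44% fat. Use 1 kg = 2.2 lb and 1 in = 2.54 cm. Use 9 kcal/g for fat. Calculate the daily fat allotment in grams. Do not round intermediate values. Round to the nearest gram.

Convert to metric: weight = 243 ÷ 2.2 = 110.4545 kg; height = 78 × 2.54 = 198.12 cm.
Mifflin-St Jeor (male): BMR = 10(110.4545) + 6.25(198.12) − 5(39) + 5 = 1104.5455 + 1238.25 − 195 + 5 = 2152.7955 kcal/day.
TEE = 2152.7955 × 1.15 = 2475.7148 kcal/day.
With stress factor 1.25: 2475.7148 × 1.25 = 3094.6435 kcal/day.
Fat energy = 44% × 3094.6435 = 1361.6431 kcal.
Fat = 1361.6431 ÷ 9 kcal/g = 151.2937 g.

151 g/day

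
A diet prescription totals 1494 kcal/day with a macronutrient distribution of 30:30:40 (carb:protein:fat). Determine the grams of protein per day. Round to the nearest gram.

112 g/day

Protein energy = 30% × 1494 = 448.2 kcal.
At 4 kcal/g: 448.2 ÷ 4 = 112.05 g.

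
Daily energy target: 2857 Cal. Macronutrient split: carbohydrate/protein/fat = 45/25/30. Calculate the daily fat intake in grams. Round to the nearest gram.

95 g/day

Fat energy = 30% × 2857 = 857.1 kcal.
At 9 kcal/g: 857.1 ÷ 9 = 95.2333 g.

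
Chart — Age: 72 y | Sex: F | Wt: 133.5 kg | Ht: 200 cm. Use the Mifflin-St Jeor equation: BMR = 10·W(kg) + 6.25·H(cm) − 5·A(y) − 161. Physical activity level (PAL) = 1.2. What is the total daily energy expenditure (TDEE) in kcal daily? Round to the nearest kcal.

Mifflin-St Jeor (female): BMR = 10(133.5) + 6.25(200) − 5(72) − 161 = 1335 + 1250 − 360 − 161 = 2064 kcal/day.
TEE = BMR × activity factor = 2064 × 1.2 = 2476.8 kcal/day.

2477 kcal daily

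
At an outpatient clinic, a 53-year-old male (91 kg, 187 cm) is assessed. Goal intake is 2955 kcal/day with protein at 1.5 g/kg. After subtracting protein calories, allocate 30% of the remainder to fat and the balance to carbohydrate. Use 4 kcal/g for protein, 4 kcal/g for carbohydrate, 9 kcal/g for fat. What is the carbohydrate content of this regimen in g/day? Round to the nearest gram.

422 g/day

Protein = 1.5 × 91 = 136.5 g → 136.5 × 4 = 546 kcal.
Non-protein calories = 2955 − 546 = 2409 kcal.
Fat: 30% × 2409 = 722.7 kcal; carbohydrate: 1686.3 kcal.
Carbohydrate: 1686.3 kcal ÷ 4 kcal/g = 421.575 g.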